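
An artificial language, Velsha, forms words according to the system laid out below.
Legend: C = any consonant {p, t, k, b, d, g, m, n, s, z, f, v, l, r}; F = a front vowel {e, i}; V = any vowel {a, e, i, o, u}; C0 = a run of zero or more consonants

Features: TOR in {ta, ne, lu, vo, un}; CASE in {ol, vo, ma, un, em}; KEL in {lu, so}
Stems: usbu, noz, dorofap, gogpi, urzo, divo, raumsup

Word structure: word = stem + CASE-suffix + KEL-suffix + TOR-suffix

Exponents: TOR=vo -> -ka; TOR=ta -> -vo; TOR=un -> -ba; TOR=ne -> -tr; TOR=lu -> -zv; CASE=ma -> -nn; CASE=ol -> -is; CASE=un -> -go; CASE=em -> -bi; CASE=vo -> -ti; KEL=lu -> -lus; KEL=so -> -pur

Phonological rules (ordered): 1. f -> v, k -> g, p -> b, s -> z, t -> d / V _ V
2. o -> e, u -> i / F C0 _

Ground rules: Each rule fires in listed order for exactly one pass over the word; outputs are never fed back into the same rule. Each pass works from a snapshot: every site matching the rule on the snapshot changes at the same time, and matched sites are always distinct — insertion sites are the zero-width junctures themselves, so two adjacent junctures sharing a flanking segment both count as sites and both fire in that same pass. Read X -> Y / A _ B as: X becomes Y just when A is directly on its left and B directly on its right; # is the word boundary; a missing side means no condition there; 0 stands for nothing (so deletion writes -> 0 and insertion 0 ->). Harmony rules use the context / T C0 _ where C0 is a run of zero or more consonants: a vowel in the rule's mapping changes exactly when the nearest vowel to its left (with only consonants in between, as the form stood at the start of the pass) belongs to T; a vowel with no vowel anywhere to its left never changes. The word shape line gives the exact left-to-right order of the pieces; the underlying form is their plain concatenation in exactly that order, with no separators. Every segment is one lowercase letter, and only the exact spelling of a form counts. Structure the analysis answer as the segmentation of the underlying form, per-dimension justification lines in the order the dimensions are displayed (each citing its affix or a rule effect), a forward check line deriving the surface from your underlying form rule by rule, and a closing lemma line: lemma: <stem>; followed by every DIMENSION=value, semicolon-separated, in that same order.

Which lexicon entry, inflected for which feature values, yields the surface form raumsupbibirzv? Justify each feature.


underlying: raumsup-bi-pur-zv
TOR=lu - signalled by the affix -zv
CASE=em - signalled by the affix -bi
KEL=so - signalled by the affix -pur
check: raumsupbipurzv -> raumsupbiburzv -> raumsupbibirzv
lemma: raumsup; TOR=lu; CASE=em; KEL=so


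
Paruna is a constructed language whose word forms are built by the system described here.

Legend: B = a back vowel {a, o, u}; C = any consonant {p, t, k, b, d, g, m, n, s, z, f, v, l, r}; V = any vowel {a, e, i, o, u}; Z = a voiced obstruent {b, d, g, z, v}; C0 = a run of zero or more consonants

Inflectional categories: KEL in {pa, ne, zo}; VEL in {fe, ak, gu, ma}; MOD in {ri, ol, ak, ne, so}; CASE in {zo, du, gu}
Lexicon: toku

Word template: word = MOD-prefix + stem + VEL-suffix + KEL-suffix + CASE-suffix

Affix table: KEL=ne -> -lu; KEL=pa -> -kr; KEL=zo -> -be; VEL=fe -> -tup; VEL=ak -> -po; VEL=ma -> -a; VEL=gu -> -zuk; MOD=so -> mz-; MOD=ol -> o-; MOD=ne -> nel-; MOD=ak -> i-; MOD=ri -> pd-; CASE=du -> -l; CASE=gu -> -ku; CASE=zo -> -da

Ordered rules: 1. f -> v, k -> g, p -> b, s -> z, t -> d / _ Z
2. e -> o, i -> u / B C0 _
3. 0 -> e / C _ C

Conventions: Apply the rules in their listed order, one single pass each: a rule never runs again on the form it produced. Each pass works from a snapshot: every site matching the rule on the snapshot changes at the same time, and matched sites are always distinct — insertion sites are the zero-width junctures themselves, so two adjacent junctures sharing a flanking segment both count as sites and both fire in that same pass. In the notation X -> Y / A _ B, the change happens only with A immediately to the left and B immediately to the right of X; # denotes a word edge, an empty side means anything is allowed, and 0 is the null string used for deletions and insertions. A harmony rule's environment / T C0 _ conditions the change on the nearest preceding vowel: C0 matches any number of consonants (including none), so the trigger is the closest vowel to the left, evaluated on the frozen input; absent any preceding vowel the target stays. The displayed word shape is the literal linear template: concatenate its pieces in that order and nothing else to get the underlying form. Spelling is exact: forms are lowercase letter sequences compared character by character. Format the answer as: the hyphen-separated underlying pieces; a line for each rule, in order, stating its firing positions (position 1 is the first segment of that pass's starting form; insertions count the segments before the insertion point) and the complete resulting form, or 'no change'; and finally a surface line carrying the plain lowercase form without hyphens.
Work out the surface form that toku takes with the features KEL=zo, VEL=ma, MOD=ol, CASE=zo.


underlying: o-toku-a-be-da
1. f -> v, k -> g, p -> b, s -> z, t -> d / _ Z: no change
2. e -> o, i -> u / B C0 _: fires at position(s) 8: otokuaboda
3. 0 -> e / C _ C: no change
surface: otokuaboda


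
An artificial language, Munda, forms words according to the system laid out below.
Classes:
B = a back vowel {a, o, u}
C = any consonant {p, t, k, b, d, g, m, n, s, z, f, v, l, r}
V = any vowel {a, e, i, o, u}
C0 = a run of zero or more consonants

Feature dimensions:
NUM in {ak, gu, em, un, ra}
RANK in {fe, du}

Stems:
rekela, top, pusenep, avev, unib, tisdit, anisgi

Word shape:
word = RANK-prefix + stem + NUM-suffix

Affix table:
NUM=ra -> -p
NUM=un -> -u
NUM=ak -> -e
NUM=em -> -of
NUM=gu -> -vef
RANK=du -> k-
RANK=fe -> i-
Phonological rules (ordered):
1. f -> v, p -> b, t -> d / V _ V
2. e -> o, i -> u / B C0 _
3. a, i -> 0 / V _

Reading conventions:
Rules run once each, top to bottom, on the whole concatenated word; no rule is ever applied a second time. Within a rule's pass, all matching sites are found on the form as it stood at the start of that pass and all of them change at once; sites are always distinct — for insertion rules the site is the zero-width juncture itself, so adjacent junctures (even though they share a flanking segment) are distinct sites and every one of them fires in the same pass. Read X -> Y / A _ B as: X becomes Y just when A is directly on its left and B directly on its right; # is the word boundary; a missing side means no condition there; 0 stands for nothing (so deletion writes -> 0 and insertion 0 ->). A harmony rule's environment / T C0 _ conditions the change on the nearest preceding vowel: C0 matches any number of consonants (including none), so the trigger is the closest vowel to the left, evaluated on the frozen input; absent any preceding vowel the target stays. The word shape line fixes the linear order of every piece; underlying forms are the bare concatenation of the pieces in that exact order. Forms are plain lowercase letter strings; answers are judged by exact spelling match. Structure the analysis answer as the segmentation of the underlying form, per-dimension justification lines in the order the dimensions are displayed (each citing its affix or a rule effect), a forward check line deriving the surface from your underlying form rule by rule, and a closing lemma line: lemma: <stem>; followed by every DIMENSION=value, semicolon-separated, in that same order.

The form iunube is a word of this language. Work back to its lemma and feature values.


underlying: i-unib-e
NUM=ak - signalled by the affix -e
RANK=fe - signalled by the affix i-
check: iunibe -> iunibe -> iunube -> iunube
lemma: unib; NUM=ak; RANK=fe


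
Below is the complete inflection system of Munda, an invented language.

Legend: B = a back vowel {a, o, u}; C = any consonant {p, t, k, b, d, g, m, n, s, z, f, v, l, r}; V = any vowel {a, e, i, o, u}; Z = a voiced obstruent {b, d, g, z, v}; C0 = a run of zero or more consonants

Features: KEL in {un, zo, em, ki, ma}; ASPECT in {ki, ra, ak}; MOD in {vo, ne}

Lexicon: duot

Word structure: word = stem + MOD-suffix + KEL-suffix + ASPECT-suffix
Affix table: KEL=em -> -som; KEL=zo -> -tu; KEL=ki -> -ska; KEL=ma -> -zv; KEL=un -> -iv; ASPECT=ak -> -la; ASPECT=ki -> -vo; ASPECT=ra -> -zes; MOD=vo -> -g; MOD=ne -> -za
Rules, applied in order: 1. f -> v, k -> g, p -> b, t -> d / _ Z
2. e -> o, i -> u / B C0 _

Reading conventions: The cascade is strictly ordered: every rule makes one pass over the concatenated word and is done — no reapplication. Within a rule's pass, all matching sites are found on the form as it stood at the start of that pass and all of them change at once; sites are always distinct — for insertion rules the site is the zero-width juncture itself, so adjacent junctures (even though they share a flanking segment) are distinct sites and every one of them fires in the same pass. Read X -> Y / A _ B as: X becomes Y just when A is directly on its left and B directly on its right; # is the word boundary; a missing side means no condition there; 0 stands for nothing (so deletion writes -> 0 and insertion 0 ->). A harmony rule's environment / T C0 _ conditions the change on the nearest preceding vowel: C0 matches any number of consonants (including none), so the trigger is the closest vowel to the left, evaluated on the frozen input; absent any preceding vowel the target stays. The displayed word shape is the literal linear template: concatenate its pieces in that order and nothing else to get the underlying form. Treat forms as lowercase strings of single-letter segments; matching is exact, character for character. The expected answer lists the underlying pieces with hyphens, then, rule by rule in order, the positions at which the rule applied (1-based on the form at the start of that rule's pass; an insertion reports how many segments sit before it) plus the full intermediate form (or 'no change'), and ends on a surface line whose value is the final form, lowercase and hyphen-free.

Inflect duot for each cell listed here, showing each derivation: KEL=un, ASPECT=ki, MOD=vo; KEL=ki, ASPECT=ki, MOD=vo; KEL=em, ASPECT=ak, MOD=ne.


cell KEL=un, ASPECT=ki, MOD=vo:
underlying: duot-g-iv-vo
1. f -> v, k -> g, p -> b, t -> d / _ Z: fires at position(s) 4: duodgivvo
2. e -> o, i -> u / B C0 _: fires at position(s) 6: duodguvvo
surface: duodguvvo

cell KEL=ki, ASPECT=ki, MOD=vo:
underlying: duot-g-ska-vo
1. f -> v, k -> g, p -> b, t -> d / _ Z: fires at position(s) 4: duodgskavo
2. e -> o, i -> u / B C0 _: no change
surface: duodgskavo

cell KEL=em, ASPECT=ak, MOD=ne:
underlying: duot-za-som-la
1. f -> v, k -> g, p -> b, t -> d / _ Z: fires at position(s) 4: duodzasomla
2. e -> o, i -> u / B C0 _: no change
surface: duodzasomla


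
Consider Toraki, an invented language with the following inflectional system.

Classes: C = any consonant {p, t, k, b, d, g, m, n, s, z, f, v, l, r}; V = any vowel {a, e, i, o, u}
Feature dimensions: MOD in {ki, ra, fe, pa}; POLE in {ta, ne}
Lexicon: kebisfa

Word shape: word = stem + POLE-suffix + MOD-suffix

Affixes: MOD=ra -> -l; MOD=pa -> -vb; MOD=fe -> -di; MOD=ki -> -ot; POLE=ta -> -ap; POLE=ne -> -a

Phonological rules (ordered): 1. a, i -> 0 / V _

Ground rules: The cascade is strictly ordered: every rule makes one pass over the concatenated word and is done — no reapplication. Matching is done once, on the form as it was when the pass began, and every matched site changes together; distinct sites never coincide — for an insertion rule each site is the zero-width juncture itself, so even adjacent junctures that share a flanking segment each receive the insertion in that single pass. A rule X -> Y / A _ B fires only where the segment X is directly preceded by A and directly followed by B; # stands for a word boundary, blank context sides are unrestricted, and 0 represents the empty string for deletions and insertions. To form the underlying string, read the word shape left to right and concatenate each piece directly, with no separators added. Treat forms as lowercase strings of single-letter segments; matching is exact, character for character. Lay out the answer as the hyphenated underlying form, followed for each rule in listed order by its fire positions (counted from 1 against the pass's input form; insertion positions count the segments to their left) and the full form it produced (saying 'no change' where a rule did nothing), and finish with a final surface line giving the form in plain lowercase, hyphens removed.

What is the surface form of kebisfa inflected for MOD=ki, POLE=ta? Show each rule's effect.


underlying: kebisfa-ap-ot
1. a, i -> 0 / V _: fires at position(s) 8: kebisfapot
surface: kebisfapot


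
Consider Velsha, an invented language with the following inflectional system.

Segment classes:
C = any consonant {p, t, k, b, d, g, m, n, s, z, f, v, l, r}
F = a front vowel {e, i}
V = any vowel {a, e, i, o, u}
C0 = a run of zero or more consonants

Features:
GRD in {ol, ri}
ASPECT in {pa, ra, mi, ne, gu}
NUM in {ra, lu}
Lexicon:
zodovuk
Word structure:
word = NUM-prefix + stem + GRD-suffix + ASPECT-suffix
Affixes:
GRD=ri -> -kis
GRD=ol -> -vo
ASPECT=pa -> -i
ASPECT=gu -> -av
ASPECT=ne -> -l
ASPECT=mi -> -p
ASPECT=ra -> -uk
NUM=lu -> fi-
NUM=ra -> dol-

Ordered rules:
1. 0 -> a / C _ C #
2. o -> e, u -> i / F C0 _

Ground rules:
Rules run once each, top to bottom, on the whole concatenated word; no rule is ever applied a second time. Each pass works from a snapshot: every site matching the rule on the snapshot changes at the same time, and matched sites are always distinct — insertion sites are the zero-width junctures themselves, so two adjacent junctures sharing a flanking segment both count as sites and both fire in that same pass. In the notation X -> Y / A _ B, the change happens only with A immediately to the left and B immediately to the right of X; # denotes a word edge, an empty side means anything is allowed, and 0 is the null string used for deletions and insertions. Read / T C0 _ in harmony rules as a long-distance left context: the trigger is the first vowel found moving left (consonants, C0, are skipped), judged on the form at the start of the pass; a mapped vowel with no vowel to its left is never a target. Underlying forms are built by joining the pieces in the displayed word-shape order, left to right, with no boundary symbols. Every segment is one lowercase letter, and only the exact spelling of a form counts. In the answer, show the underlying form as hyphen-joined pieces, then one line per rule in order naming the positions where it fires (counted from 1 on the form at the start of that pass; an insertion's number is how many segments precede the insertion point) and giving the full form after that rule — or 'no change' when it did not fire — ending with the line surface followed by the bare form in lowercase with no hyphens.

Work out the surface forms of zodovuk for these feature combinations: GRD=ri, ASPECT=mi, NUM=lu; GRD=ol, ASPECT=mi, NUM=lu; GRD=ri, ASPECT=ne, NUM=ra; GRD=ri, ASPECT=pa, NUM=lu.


cell GRD=ri, ASPECT=mi, NUM=lu:
underlying: fi-zodovuk-kis-p
1. 0 -> a / C _ C #: inserts after position(s) 12: fizodovukkisap
2. o -> e, u -> i / F C0 _: fires at position(s) 4: fizedovukkisap
surface: fizedovukkisap

cell GRD=ol, ASPECT=mi, NUM=lu:
underlying: fi-zodovuk-vo-p
1. 0 -> a / C _ C #: no change
2. o -> e, u -> i / F C0 _: fires at position(s) 4: fizedovukvop
surface: fizedovukvop

cell GRD=ri, ASPECT=ne, NUM=ra:
underlying: dol-zodovuk-kis-l
1. 0 -> a / C _ C #: inserts after position(s) 13: dolzodovukkisal
2. o -> e, u -> i / F C0 _: no change
surface: dolzodovukkisal

cell GRD=ri, ASPECT=pa, NUM=lu:
underlying: fi-zodovuk-kis-i
1. 0 -> a / C _ C #: no change
2. o -> e, u -> i / F C0 _: fires at position(s) 4: fizedovukkisi
surface: fizedovukkisi


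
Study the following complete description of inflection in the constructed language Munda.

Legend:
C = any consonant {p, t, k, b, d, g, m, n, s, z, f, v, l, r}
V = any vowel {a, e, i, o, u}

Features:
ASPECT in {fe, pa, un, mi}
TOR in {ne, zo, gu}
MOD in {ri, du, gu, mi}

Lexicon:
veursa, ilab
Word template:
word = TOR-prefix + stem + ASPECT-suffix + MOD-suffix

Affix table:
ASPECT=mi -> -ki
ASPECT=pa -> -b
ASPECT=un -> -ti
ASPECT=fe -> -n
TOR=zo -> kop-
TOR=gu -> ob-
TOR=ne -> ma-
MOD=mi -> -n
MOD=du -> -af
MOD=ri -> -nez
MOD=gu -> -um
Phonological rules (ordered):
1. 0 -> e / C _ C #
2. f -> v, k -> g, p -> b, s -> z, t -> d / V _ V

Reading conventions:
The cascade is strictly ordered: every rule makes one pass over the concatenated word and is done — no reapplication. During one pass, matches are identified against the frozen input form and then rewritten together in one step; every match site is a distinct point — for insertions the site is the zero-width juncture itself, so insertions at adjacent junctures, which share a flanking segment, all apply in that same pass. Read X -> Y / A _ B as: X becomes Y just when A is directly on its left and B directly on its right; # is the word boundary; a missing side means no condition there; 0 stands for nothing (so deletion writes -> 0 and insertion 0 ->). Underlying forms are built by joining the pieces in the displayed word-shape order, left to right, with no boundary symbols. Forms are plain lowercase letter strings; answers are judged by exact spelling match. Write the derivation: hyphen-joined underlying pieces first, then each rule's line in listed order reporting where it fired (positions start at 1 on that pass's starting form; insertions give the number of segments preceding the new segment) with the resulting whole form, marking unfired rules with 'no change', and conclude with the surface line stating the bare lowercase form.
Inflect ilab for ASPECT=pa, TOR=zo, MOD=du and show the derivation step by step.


underlying: kop-ilab-b-af
1. 0 -> e / C _ C #: no change
2. f -> v, k -> g, p -> b, s -> z, t -> d / V _ V: fires at position(s) 3: kobilabbaf
surface: kobilabbaf


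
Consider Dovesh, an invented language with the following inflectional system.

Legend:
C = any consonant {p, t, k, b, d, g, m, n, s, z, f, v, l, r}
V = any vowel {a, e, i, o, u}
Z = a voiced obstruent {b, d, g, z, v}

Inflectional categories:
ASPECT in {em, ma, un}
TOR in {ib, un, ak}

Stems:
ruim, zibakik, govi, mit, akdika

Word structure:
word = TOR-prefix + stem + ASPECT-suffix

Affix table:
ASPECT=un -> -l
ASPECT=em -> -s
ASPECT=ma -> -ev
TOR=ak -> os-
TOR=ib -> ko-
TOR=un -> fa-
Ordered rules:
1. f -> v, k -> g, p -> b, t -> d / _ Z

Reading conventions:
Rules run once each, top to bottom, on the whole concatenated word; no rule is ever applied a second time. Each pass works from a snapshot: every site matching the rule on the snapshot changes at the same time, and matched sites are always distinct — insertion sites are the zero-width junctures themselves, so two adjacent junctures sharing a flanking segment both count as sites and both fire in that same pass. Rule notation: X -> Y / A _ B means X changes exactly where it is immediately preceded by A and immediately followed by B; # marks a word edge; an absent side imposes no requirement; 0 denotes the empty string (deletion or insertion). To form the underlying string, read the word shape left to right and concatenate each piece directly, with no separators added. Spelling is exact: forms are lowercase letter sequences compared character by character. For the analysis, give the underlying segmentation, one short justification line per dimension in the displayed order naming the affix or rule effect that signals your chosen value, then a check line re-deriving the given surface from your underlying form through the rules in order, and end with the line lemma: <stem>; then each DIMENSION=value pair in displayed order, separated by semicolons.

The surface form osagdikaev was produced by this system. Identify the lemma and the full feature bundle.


underlying: os-akdika-ev
ASPECT=ma - signalled by the affix -ev
TOR=ak - signalled by the affix os-
check: osakdikaev -> osagdikaev
lemma: akdika; ASPECT=ma; TOR=ak


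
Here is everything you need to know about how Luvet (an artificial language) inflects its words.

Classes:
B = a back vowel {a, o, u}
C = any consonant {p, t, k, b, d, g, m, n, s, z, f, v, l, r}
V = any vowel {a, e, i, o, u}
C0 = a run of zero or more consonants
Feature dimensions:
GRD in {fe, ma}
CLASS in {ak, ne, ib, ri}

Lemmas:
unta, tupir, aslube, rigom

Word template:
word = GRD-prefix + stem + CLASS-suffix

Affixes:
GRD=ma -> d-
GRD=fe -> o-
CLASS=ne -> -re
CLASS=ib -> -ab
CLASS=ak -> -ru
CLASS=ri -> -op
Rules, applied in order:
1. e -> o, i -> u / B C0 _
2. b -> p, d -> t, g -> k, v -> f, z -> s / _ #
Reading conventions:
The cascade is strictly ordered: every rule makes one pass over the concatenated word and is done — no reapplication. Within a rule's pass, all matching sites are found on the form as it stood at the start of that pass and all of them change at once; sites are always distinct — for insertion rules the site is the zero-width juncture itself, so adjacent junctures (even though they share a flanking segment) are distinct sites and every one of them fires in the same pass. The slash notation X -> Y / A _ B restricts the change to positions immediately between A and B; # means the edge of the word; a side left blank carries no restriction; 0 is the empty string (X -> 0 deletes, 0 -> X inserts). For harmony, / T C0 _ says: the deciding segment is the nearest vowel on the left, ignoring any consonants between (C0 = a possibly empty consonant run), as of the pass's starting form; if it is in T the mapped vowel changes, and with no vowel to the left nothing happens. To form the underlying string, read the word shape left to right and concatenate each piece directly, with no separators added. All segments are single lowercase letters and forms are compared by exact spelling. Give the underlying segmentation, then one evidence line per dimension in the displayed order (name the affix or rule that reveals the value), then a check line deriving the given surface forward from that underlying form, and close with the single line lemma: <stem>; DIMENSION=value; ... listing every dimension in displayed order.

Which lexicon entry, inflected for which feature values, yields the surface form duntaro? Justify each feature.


underlying: d-unta-re
GRD=ma - signalled by the affix d-
CLASS=ne - signalled by the affix -re
check: duntare -> duntaro -> duntaro
lemma: unta; GRD=ma; CLASS=ne


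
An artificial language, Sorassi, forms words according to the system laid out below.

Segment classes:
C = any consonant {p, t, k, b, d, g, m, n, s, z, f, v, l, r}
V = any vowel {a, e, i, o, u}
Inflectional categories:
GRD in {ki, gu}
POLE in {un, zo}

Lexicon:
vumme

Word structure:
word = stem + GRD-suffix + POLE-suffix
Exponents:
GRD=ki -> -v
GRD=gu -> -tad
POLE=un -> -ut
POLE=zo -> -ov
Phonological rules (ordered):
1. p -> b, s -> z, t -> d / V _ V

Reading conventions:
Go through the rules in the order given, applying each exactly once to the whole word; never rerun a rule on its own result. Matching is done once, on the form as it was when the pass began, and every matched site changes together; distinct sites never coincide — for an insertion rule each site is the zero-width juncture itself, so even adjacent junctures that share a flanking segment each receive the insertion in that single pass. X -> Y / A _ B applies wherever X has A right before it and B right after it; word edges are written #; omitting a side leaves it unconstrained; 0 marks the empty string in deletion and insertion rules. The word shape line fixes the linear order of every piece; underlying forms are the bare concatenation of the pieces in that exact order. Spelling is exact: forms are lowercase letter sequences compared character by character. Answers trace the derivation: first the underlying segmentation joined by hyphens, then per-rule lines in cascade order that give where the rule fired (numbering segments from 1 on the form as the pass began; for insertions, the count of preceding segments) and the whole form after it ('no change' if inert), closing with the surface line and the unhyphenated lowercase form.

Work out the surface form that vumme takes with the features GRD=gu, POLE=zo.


underlying: vumme-tad-ov
1. p -> b, s -> z, t -> d / V _ V: fires at position(s) 6: vummedadov
surface: vummedadov


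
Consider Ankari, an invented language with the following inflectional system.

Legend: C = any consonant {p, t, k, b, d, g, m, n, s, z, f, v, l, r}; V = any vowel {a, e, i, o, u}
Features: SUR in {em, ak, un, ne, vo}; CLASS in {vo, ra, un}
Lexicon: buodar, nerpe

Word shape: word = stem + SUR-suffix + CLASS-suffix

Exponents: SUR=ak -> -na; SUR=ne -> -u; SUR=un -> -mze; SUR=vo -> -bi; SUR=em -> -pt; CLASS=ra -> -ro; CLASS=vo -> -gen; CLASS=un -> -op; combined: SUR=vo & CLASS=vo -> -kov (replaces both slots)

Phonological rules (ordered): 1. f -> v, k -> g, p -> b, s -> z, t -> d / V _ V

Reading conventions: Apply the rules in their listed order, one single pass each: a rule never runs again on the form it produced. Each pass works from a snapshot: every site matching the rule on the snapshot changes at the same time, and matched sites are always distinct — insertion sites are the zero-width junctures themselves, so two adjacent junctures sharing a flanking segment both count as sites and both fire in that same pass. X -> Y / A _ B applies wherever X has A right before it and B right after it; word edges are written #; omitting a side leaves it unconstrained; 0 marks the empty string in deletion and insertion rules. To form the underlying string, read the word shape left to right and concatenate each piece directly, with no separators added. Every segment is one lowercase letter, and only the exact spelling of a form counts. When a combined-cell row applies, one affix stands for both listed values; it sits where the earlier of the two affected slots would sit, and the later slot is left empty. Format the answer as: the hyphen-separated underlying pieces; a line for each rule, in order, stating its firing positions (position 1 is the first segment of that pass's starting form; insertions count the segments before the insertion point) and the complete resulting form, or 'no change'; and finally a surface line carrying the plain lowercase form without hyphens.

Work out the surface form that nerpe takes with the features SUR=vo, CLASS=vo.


underlying: nerpe-kov
1. f -> v, k -> g, p -> b, s -> z, t -> d / V _ V: fires at position(s) 6: nerpegov
surface: nerpegov


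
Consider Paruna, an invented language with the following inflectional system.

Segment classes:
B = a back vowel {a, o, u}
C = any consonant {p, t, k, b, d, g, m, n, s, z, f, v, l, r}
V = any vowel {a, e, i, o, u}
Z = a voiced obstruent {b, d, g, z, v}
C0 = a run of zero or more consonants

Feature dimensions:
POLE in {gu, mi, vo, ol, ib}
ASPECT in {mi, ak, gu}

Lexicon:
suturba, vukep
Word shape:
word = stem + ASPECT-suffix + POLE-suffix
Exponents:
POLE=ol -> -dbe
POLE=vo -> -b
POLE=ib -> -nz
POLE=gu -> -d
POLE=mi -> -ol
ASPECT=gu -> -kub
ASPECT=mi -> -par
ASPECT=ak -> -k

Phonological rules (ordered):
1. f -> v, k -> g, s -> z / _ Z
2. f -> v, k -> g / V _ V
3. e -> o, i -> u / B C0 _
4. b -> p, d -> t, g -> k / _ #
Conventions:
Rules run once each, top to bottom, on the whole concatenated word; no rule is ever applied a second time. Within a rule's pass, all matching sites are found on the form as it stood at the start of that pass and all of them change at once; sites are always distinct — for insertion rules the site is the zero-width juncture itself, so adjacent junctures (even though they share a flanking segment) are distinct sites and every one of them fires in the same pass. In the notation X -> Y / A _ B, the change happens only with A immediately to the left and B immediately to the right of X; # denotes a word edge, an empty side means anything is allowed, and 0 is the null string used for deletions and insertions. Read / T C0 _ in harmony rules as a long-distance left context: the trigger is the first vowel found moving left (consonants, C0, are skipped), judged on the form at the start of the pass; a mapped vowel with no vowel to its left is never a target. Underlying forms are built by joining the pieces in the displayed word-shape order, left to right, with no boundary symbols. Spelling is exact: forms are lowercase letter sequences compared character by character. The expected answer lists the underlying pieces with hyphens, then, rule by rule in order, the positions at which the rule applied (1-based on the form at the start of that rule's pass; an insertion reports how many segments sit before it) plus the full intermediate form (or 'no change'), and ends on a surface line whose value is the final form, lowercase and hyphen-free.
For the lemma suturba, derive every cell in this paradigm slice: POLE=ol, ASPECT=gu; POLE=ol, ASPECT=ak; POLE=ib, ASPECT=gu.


cell POLE=ol, ASPECT=gu:
underlying: suturba-kub-dbe
1. f -> v, k -> g, s -> z / _ Z: no change
2. f -> v, k -> g / V _ V: fires at position(s) 8: suturbagubdbe
3. e -> o, i -> u / B C0 _: fires at position(s) 13: suturbagubdbo
4. b -> p, d -> t, g -> k / _ #: no change
surface: suturbagubdbo

cell POLE=ol, ASPECT=ak:
underlying: suturba-k-dbe
1. f -> v, k -> g, s -> z / _ Z: fires at position(s) 8: suturbagdbe
2. f -> v, k -> g / V _ V: no change
3. e -> o, i -> u / B C0 _: fires at position(s) 11: suturbagdbo
4. b -> p, d -> t, g -> k / _ #: no change
surface: suturbagdbo

cell POLE=ib, ASPECT=gu:
underlying: suturba-kub-nz
1. f -> v, k -> g, s -> z / _ Z: no change
2. f -> v, k -> g / V _ V: fires at position(s) 8: suturbagubnz
3. e -> o, i -> u / B C0 _: no change
4. b -> p, d -> t, g -> k / _ #: no change
surface: suturbagubnz


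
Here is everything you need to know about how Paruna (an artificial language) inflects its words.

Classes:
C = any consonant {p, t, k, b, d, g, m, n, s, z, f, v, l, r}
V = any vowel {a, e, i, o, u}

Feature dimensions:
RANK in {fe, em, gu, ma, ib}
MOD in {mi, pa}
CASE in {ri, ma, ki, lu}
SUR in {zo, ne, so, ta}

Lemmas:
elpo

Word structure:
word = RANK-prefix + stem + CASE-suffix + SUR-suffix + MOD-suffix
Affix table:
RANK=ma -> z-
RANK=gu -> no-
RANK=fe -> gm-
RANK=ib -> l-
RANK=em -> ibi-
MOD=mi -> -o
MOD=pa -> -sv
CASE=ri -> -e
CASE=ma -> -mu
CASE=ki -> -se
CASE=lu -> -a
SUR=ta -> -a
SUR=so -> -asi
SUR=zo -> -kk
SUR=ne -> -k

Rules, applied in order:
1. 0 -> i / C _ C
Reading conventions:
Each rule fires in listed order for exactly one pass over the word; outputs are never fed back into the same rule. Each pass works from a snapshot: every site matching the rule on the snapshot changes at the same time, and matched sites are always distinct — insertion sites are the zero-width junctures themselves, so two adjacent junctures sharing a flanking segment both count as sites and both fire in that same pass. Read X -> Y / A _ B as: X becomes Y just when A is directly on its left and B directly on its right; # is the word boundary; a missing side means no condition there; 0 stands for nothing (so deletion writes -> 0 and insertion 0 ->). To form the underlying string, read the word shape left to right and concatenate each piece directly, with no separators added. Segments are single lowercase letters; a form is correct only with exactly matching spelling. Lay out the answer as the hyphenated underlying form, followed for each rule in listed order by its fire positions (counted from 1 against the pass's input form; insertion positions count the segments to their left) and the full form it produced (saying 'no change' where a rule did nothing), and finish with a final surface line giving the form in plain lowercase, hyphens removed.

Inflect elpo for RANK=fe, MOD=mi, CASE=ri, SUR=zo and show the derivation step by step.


underlying: gm-elpo-e-kk-o
1. 0 -> i / C _ C: inserts after position(s) 1, 4, 8: gimelipoekiko
surface: gimelipoekiko


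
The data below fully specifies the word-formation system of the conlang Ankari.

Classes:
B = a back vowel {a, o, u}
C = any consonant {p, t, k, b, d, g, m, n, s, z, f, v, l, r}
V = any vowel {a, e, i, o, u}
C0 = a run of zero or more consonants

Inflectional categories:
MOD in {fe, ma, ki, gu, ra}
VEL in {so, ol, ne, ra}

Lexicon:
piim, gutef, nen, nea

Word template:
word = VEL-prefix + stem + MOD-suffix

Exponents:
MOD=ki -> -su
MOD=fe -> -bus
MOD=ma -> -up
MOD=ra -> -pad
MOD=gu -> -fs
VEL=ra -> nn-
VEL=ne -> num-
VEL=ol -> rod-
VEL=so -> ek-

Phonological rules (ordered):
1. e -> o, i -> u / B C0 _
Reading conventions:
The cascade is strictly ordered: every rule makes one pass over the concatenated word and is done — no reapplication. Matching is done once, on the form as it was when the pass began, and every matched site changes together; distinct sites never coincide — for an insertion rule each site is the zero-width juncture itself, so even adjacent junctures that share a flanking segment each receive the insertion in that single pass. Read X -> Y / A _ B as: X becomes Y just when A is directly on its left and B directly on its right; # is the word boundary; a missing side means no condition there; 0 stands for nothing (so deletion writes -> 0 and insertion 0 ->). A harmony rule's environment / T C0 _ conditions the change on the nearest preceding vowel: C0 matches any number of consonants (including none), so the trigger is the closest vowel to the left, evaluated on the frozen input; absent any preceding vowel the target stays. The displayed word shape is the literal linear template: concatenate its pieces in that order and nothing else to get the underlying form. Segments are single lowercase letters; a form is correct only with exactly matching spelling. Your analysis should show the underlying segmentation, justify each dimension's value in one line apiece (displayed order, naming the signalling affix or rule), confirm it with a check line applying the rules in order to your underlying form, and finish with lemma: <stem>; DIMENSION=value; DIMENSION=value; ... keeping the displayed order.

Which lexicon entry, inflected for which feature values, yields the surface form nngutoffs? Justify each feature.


underlying: nn-gutef-fs
MOD=gu - signalled by the affix -fs
VEL=ra - signalled by the affix nn-
check: nnguteffs -> nngutoffs
lemma: gutef; MOD=gu; VEL=ra


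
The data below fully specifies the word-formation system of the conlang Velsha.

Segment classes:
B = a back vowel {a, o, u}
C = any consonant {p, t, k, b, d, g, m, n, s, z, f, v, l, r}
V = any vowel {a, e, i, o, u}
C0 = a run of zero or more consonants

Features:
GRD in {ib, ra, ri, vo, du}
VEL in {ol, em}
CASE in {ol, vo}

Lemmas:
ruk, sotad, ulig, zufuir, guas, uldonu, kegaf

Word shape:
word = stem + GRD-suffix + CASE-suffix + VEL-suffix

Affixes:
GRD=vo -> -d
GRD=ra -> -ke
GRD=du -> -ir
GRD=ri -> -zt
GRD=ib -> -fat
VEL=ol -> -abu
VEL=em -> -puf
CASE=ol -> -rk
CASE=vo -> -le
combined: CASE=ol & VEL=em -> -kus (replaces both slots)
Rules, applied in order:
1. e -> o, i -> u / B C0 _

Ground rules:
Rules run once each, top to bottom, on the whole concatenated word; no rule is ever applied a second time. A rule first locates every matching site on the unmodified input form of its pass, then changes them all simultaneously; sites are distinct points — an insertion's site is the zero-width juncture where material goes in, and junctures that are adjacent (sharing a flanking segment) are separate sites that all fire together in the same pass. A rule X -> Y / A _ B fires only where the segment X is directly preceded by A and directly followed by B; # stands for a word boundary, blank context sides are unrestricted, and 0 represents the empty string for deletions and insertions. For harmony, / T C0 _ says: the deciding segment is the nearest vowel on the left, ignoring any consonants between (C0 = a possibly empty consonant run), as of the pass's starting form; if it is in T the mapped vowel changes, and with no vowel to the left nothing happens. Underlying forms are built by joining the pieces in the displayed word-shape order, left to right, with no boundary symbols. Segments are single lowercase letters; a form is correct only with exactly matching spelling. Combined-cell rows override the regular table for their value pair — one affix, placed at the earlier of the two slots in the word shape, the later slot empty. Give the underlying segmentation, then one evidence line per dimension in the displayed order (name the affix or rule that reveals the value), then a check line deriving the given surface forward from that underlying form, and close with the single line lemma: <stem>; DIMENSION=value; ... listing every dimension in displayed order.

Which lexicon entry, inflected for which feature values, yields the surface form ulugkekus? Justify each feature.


underlying: ulig-ke-kus
GRD=ra - signalled by the affix -ke
VEL=em - signalled by the combined affix row
CASE=ol - signalled by the combined affix row
check: uligkekus -> ulugkekus
lemma: ulig; GRD=ra; VEL=em; CASE=ol


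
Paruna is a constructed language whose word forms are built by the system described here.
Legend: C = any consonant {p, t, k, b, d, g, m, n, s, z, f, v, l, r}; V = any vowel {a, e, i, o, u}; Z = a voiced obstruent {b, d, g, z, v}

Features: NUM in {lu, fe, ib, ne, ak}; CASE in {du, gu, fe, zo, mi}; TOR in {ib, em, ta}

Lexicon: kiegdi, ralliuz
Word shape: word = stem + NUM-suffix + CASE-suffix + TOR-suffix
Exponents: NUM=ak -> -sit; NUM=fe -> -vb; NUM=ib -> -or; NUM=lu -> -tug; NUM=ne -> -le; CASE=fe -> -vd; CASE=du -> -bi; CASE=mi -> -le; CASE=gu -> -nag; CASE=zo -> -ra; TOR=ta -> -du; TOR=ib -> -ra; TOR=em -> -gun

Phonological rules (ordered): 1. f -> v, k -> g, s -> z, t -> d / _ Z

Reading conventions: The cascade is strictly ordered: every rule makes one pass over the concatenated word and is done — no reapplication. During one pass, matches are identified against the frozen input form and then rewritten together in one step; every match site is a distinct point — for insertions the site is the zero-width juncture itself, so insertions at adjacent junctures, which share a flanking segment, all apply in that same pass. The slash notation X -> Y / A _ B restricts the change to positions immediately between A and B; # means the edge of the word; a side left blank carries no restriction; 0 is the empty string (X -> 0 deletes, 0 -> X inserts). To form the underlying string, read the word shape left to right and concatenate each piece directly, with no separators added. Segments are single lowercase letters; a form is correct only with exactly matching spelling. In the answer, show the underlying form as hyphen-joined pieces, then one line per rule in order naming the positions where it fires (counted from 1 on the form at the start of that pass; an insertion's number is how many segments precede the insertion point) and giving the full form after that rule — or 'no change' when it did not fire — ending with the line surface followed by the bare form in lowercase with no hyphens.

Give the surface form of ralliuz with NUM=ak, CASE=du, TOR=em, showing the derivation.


underlying: ralliuz-sit-bi-gun
1. f -> v, k -> g, s -> z, t -> d / _ Z: fires at position(s) 10: ralliuzsidbigun
surface: ralliuzsidbigun


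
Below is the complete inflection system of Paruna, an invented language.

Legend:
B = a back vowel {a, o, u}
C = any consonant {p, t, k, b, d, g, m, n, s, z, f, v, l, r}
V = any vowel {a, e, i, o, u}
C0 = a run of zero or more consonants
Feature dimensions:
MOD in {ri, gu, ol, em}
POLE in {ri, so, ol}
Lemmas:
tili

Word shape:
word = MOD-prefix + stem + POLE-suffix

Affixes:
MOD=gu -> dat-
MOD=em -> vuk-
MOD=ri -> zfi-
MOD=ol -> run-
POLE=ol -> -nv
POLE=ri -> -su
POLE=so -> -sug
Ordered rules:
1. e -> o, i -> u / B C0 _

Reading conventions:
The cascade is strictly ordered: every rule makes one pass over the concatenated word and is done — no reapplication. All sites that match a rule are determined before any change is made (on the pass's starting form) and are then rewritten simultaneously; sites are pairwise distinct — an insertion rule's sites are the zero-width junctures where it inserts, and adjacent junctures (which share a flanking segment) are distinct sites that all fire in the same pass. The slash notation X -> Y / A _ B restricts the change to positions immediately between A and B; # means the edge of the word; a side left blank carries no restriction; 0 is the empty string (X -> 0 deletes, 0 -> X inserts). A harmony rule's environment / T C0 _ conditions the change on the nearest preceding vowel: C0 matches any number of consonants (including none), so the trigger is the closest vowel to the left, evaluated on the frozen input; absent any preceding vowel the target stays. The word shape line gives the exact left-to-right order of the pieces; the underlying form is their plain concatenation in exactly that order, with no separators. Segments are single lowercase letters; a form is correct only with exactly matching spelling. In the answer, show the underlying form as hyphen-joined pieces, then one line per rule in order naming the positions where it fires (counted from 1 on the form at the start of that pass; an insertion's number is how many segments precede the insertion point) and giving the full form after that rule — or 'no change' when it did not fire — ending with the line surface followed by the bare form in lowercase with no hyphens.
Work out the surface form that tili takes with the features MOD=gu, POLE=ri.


underlying: dat-tili-su
1. e -> o, i -> u / B C0 _: fires at position(s) 5: dattulisu
surface: dattulisu
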